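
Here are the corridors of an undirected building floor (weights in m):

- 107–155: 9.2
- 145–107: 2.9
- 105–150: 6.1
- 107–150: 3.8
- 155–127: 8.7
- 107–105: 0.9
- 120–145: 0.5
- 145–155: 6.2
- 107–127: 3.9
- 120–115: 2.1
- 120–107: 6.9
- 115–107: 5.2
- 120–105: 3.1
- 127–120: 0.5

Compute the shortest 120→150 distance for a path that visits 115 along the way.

Shortest 120→115: 120 → 115 = 2.1
Shortest 115→150: 115 → 107 → 150 = 9
Total via 115: 2.1 + 9 = 11.1 m.

11.1 m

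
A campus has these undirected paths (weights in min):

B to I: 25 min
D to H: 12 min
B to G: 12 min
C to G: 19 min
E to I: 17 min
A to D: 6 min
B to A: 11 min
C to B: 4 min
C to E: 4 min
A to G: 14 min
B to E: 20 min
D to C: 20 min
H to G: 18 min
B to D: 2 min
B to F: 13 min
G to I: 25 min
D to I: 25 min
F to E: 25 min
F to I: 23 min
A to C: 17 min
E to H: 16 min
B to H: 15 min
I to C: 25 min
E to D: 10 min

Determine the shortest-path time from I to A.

31 min

Running Dijkstra from I:
I: 0
E: 17  (via I)
C: 21  (via E)
F: 23  (via I)
B: 25  (via I)
D: 25  (via I)
G: 25  (via I)
A: 31  (via D)
Shortest route: I → D → A = 31 min.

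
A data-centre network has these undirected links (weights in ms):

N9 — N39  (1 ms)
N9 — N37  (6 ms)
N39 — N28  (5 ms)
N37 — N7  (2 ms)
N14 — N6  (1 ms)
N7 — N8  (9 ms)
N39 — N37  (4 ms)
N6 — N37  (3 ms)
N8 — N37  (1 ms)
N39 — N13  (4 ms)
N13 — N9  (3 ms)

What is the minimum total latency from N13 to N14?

Compare a few routes:
N13 - N39 - N37 - N6 - N14: 4+4+3+1 = 12
N13 - N9 - N37 - N6 - N14: 3+6+3+1 = 13
Cheapest is N13 - N39 - N37 - N6 - N14 at 12 ms.

12 ms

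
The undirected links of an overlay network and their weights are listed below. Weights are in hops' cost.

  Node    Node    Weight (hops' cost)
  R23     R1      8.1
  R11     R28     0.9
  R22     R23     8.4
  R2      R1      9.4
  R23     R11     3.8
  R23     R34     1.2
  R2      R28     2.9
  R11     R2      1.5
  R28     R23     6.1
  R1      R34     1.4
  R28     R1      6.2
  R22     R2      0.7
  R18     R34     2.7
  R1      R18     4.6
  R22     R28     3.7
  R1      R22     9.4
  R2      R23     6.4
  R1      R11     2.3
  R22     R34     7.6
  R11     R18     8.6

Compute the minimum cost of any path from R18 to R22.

Running Dijkstra from R18:
R18: 0
R34: 2.7  (via R18)
R23: 3.9  (via R34)
R1: 4.1  (via R34)
R11: 6.4  (via R1)
R28: 7.3  (via R11)
R2: 7.9  (via R11)
R22: 8.6  (via R2)
Shortest route: R18–R34–R1–R11–R2–R22 = 8.6 hops' cost.

8.6 hops' cost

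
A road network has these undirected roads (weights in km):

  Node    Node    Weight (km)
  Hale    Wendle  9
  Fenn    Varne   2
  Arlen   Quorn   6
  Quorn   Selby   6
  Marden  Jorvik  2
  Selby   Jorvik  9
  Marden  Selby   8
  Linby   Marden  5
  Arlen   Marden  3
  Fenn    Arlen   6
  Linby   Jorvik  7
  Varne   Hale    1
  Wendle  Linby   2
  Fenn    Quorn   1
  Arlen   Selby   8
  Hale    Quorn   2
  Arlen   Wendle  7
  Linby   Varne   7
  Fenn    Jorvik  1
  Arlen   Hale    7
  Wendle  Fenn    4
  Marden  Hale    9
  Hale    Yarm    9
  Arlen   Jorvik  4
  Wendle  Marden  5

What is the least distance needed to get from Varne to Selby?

9 km

Enumerating some paths:
Varne - Fenn - Jorvik - Selby: 2+1+9 = 12
Varne - Hale - Quorn - Selby: 1+2+6 = 9
Varne - Fenn - Jorvik - Marden - Selby: 2+1+2+8 = 13
The minimum is 9 km via Varne - Hale - Quorn - Selby.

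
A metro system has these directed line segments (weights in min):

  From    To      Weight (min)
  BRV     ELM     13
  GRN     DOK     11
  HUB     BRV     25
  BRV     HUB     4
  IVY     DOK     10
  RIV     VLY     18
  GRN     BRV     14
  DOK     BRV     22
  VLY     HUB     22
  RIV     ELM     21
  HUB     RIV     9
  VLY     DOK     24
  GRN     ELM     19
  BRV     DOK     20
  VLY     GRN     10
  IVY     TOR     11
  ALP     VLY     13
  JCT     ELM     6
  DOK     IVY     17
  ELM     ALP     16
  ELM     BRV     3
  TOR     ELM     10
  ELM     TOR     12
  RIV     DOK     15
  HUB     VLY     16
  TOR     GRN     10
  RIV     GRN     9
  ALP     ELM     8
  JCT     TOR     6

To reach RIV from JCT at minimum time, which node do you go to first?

Compare a few routes:
JCT–TOR–GRN–BRV–HUB–RIV: 6+10+14+4+9 = 43
JCT–ELM–BRV–HUB–RIV: 6+3+4+9 = 22
JCT–TOR–GRN–ELM–BRV–HUB–RIV: 6+10+19+3+4+9 = 51
JCT–TOR–ELM–BRV–HUB–RIV: 6+10+3+4+9 = 32
The minimum is 22 min via JCT–ELM–BRV–HUB–RIV.
So from JCT the first move is to ELM.

ELM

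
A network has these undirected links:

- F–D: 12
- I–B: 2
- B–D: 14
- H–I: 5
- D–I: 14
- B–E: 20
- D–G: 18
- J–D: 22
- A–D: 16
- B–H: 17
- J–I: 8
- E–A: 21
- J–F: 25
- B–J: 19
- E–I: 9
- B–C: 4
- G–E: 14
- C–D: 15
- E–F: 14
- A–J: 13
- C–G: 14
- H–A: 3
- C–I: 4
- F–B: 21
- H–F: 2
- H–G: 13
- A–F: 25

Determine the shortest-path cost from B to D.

Candidate routes:
B - I - C - D: 2+4+15 = 21
B - D: 14 = 14
B - I - D: 2+14 = 16
B - C - D: 4+15 = 19
Cheapest is B - D at 14.

14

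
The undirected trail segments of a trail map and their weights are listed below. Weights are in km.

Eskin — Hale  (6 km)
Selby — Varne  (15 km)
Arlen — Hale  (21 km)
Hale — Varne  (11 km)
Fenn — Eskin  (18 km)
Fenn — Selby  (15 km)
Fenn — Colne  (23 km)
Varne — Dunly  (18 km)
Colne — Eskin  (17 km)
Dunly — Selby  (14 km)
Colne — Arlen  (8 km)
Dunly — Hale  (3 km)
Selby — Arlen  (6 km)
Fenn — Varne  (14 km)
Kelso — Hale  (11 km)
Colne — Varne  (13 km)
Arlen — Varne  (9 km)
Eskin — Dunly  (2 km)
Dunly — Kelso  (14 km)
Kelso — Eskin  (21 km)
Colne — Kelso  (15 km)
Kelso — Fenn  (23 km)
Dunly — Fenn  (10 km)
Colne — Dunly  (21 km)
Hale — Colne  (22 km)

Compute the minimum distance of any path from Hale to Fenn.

Settle nodes by increasing distance from Hale:
Hale: 0
Dunly: 3  (via Hale)
Eskin: 5  (via Dunly)
Kelso: 11  (via Hale)
Varne: 11  (via Hale)
Fenn: 13  (via Dunly)
Shortest route: Hale–Dunly–Fenn = 13 km.

13 km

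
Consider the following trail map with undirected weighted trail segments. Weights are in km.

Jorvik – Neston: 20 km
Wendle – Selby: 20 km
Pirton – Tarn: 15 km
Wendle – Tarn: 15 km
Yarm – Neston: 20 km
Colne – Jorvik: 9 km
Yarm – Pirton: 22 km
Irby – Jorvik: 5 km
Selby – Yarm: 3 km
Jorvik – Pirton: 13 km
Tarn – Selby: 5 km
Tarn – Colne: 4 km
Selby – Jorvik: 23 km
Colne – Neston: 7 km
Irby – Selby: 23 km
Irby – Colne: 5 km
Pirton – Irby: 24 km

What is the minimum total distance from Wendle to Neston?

26 km

Compare a few routes:
Wendle - Selby - Tarn - Colne - Neston: 20+5+4+7 = 36
Wendle - Tarn - Colne - Neston: 15+4+7 = 26
Cheapest is Wendle - Tarn - Colne - Neston at 26 km.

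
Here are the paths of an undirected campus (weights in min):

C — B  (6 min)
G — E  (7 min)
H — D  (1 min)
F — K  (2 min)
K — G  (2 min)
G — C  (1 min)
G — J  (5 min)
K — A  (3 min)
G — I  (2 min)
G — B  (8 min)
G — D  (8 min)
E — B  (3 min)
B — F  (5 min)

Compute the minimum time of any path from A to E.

12 min

Compare a few routes:
A - K - G - E: 3+2+7 = 12
A - K - F - B - E: 3+2+5+3 = 13
The minimum is 12 min via A - K - G - E.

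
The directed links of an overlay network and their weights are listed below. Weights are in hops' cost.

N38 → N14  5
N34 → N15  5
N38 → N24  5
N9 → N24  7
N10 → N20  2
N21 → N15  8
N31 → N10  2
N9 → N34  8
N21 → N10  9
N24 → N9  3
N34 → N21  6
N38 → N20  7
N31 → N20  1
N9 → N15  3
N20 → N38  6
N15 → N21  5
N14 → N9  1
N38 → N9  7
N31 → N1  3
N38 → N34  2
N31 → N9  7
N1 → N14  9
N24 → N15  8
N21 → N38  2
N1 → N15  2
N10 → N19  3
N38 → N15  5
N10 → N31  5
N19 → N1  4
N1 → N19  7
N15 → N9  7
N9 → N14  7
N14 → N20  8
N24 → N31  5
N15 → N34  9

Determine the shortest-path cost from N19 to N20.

20 hops' cost

Compare a few routes:
N19 - N1 - N14 - N20: 4+9+8 = 21
N19 - N1 - N15 - N21 - N38 - N20: 4+2+5+2+7 = 20
N19 - N1 - N15 - N21 - N10 - N20: 4+2+5+9+2 = 22
The minimum is 20 hops' cost via N19 - N1 - N15 - N21 - N38 - N20.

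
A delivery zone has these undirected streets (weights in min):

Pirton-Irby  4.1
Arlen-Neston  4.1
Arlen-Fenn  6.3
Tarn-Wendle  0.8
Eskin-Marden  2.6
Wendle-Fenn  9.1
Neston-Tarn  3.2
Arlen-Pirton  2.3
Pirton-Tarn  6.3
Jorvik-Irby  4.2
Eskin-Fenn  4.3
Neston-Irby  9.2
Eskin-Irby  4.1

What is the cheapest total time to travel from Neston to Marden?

15.9 min

Candidate routes:
Neston → Arlen → Fenn → Eskin → Marden: 4.1+6.3+4.3+2.6 = 17.3
Neston → Irby → Eskin → Marden: 9.2+4.1+2.6 = 15.9
Neston → Arlen → Pirton → Irby → Eskin → Marden: 4.1+2.3+4.1+4.1+2.6 = 17.2
Neston → Tarn → Wendle → Fenn → Eskin → Marden: 3.2+0.8+9.1+4.3+2.6 = 20
The minimum is 15.9 min via Neston → Irby → Eskin → Marden.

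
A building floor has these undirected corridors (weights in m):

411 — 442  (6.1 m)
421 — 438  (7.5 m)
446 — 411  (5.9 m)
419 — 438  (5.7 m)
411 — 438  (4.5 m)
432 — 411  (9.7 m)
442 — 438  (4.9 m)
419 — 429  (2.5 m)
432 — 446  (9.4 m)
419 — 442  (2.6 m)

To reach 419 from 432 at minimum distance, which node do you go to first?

Enumerating some paths:
432 → 411 → 442 → 419: 9.7+6.1+2.6 = 18.4
432 → 446 → 411 → 442 → 419: 9.4+5.9+6.1+2.6 = 24
432 → 411 → 438 → 419: 9.7+4.5+5.7 = 19.9
432 → 411 → 438 → 442 → 419: 9.7+4.5+4.9+2.6 = 21.7
Cheapest is 432 → 411 → 442 → 419 at 18.4 m.
So from 432 the first move is to 411.

411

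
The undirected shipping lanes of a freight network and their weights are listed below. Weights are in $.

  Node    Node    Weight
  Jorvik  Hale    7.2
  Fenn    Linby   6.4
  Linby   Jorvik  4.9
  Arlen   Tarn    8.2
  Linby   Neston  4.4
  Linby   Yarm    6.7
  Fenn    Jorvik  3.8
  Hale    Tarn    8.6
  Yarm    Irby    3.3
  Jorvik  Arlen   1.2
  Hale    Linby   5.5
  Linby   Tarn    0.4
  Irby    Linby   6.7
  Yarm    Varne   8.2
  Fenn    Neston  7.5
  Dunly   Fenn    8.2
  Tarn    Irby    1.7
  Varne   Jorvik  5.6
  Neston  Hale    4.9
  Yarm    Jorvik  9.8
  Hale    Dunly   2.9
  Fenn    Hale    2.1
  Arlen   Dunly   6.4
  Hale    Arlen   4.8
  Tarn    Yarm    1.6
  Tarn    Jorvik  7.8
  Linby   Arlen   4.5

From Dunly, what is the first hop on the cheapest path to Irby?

Hale

Enumerating some paths:
Dunly–Hale–Tarn–Irby: 2.9+8.6+1.7 = 13.2
Dunly–Hale–Linby–Tarn–Irby: 2.9+5.5+0.4+1.7 = 10.5
Dunly–Arlen–Linby–Tarn–Irby: 6.4+4.5+0.4+1.7 = 13
Cheapest is Dunly–Hale–Linby–Tarn–Irby at $10.5.
So from Dunly the first move is to Hale.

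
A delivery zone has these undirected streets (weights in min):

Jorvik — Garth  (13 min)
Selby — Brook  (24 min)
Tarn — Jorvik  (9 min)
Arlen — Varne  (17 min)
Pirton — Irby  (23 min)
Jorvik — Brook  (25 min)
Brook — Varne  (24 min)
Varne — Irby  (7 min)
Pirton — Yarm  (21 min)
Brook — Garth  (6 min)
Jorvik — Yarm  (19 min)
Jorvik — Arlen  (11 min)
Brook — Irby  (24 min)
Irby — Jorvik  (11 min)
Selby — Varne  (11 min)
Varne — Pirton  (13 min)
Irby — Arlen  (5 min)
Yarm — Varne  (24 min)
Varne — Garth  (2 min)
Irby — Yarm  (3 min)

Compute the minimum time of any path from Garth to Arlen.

Shortest distances from Garth:
Garth: 0
Varne: 2  (via Garth)
Brook: 6  (via Garth)
Irby: 9  (via Varne)
Yarm: 12  (via Irby)
Selby: 13  (via Varne)
Jorvik: 13  (via Garth)
Arlen: 14  (via Irby)
Shortest route: Garth → Varne → Irby → Arlen = 14 min.

14 min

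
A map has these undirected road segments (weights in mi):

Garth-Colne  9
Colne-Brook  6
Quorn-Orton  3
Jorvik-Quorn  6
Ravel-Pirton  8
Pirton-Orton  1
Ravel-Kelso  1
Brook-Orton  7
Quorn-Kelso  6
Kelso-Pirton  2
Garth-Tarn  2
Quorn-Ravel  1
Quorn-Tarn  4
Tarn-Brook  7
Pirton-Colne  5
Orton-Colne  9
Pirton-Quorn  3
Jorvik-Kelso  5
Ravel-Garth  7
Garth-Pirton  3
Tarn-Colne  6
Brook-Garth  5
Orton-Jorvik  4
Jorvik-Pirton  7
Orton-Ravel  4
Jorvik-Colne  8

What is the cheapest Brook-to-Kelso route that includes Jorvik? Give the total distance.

Shortest Brook→Jorvik: Brook–Orton–Jorvik = 11
Best Jorvik to Kelso: Jorvik–Kelso costing 5
Total via Jorvik: 11 + 5 = 16 mi.

16 mi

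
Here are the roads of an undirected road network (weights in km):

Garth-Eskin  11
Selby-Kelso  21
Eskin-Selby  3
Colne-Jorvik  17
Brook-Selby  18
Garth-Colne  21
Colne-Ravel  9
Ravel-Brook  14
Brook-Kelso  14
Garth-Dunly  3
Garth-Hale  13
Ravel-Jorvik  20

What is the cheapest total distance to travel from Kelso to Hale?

48 km

Compare a few routes:
Kelso - Selby - Eskin - Garth - Hale: 21+3+11+13 = 48
Kelso - Brook - Ravel - Colne - Garth - Hale: 14+14+9+21+13 = 71
Kelso - Selby - Brook - Ravel - Colne - Garth - Hale: 21+18+14+9+21+13 = 96
Kelso - Brook - Selby - Eskin - Garth - Hale: 14+18+3+11+13 = 59
The minimum is 48 km via Kelso - Selby - Eskin - Garth - Hale.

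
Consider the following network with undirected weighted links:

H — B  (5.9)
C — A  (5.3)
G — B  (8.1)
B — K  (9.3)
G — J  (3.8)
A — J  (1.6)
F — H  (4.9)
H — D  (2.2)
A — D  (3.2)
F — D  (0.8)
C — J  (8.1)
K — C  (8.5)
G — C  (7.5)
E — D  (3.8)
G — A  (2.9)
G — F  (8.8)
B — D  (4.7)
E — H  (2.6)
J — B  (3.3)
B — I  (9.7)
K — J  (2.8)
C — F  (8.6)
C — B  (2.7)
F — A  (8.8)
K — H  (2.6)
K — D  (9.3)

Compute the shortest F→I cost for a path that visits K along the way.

21.4

Shortest F→K: F–D–H–K = 5.6
Best K to I: K–J–B–I costing 15.8
Total via K: 5.6 + 15.8 = 21.4.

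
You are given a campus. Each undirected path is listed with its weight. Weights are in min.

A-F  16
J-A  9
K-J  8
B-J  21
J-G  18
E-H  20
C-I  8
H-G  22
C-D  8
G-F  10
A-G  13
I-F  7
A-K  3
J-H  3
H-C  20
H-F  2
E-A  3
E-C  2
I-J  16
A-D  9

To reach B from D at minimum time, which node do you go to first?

Compare a few routes:
D → A → J → B: 9+9+21 = 39
D → A → K → J → B: 9+3+8+21 = 41
D → C → E → A → J → B: 8+2+3+9+21 = 43
Cheapest is D → A → J → B at 39 min.
So from D the first move is to A.

A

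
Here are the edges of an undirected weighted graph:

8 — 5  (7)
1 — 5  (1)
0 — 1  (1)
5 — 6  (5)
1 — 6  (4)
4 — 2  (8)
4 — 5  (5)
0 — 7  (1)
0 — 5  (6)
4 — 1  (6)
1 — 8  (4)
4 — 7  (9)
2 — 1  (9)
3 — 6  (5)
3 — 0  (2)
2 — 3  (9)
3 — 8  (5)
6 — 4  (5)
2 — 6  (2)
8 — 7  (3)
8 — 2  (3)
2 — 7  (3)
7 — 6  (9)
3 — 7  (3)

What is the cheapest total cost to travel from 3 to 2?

6

Settle nodes by increasing distance from 3:
3: 0
0: 2  (via 3)
1: 3  (via 0)
7: 3  (via 3)
5: 4  (via 1)
6: 5  (via 3)
8: 5  (via 3)
2: 6  (via 7)
Shortest route: 3 → 7 → 2 = 6.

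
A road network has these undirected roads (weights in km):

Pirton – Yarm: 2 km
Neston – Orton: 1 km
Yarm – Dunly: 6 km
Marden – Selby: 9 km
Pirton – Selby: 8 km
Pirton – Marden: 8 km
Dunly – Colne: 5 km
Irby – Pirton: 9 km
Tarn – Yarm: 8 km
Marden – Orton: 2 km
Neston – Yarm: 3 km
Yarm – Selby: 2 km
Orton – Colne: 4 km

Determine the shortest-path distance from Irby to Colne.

Running Dijkstra from Irby:
Irby: 0
Pirton: 9  (via Irby)
Yarm: 11  (via Pirton)
Selby: 13  (via Yarm)
Neston: 14  (via Yarm)
Orton: 15  (via Neston)
Marden: 17  (via Pirton)
Dunly: 17  (via Yarm)
Colne: 19  (via Orton)
Shortest route: Irby → Pirton → Yarm → Neston → Orton → Colne = 19 km.

19 km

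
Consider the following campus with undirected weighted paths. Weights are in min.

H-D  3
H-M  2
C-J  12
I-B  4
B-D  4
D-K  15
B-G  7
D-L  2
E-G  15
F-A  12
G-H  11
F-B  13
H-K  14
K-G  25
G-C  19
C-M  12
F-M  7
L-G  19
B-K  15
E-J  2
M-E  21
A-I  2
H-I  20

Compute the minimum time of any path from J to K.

Settle nodes by increasing distance from J:
J: 0
E: 2  (via J)
C: 12  (via J)
G: 17  (via E)
M: 23  (via E)
B: 24  (via G)
H: 25  (via M)
D: 28  (via B)
I: 28  (via B)
A: 30  (via I)
F: 30  (via M)
L: 30  (via D)
K: 39  (via B)
Shortest route: J–E–G–B–K = 39 min.

39 min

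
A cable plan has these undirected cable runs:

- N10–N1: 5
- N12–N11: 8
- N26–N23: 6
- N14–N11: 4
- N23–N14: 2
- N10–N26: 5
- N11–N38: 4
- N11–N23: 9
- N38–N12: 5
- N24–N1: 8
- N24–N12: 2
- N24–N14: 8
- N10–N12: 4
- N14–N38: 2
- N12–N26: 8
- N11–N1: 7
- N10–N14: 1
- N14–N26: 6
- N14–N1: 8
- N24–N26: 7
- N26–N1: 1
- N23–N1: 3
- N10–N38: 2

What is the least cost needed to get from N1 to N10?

5

Settle nodes by increasing distance from N1:
N1: 0
N26: 1  (via N1)
N23: 3  (via N1)
N10: 5  (via N1)
Shortest route: N1–N10 = 5.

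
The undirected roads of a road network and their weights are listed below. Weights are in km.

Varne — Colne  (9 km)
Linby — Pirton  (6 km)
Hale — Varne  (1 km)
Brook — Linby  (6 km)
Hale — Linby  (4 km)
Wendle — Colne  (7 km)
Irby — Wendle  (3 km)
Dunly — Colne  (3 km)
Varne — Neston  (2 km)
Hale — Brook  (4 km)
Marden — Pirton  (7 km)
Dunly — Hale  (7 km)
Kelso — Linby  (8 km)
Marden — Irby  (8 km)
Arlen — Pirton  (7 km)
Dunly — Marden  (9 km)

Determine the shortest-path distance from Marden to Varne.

Settle nodes by increasing distance from Marden:
Marden: 0
Pirton: 7  (via Marden)
Irby: 8  (via Marden)
Dunly: 9  (via Marden)
Wendle: 11  (via Irby)
Colne: 12  (via Dunly)
Linby: 13  (via Pirton)
Arlen: 14  (via Pirton)
Hale: 16  (via Dunly)
Varne: 17  (via Hale)
Shortest route: Marden → Dunly → Hale → Varne = 17 km.

17 km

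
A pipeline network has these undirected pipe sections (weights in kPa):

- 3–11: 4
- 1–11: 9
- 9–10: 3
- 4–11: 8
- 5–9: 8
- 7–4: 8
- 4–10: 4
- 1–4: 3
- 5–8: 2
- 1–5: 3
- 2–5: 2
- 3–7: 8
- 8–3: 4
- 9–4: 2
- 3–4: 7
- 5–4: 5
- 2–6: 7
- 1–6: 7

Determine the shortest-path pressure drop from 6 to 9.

12 kPa

Candidate routes:
6 → 1 → 4 → 9: 7+3+2 = 12
6 → 2 → 5 → 4 → 9: 7+2+5+2 = 16
The minimum is 12 kPa via 6 → 1 → 4 → 9.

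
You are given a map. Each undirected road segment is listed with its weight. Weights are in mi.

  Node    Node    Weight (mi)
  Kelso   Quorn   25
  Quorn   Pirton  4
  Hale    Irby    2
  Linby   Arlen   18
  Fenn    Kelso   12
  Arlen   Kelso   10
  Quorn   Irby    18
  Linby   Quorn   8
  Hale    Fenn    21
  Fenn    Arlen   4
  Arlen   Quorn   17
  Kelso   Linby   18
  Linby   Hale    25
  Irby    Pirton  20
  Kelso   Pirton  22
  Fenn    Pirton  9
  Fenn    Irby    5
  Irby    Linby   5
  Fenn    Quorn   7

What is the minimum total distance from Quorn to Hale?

14 mi

Compare a few routes:
Quorn → Linby → Irby → Hale: 8+5+2 = 15
Quorn → Fenn → Irby → Hale: 7+5+2 = 14
Quorn → Irby → Hale: 18+2 = 20
Quorn → Pirton → Fenn → Irby → Hale: 4+9+5+2 = 20
Cheapest is Quorn → Fenn → Irby → Hale at 14 mi.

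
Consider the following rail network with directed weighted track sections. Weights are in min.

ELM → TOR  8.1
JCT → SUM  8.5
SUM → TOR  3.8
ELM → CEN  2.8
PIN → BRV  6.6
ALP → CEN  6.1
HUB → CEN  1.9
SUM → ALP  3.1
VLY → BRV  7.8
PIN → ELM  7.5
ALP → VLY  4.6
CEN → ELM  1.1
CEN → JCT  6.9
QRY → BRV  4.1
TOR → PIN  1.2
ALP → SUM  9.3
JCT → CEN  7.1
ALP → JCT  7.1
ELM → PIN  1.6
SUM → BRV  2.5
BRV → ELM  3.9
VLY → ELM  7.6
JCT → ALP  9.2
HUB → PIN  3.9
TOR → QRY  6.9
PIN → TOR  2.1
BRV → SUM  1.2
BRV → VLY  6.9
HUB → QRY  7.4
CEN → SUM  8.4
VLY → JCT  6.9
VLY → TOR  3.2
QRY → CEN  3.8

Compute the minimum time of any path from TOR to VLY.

14.7 min

Running Dijkstra from TOR:
TOR: 0
PIN: 1.2  (via TOR)
QRY: 6.9  (via TOR)
BRV: 7.8  (via PIN)
ELM: 8.7  (via PIN)
SUM: 9  (via BRV)
CEN: 10.7  (via QRY)
ALP: 12.1  (via SUM)
VLY: 14.7  (via BRV)
Shortest route: TOR → PIN → BRV → VLY = 14.7 min.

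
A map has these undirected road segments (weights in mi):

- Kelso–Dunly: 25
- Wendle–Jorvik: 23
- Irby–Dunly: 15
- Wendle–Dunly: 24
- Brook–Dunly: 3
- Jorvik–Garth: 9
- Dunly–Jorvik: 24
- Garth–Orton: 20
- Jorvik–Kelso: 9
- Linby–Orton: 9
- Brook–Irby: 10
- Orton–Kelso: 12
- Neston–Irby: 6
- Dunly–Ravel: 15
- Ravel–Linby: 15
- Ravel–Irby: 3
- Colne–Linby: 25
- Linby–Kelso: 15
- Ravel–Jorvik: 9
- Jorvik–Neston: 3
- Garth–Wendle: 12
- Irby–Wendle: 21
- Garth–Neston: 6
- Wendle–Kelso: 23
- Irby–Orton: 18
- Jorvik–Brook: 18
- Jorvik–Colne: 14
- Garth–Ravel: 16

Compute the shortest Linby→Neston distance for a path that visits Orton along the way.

33 mi

Shortest Linby→Orton: Linby → Orton = 9
Shortest Orton→Neston: Orton → Irby → Neston = 24
Total via Orton: 9 + 24 = 33 mi.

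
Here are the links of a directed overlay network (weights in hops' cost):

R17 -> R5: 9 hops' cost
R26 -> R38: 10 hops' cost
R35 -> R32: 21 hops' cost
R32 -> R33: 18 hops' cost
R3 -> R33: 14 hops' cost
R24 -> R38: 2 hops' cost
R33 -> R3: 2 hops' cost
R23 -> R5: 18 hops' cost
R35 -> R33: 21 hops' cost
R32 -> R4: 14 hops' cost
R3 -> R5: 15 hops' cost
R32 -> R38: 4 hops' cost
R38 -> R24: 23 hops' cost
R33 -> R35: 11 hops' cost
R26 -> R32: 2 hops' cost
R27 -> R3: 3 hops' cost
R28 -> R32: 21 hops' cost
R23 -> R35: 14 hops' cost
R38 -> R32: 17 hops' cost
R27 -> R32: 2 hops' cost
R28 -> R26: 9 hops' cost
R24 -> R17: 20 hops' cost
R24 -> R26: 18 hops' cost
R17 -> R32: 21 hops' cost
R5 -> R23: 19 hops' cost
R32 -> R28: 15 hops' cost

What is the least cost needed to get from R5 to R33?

54 hops' cost

Compare a few routes:
R5 → R23 → R35 → R32 → R33: 19+14+21+18 = 72
R5 → R23 → R35 → R33: 19+14+21 = 54
Cheapest is R5 → R23 → R35 → R33 at 54 hops' cost.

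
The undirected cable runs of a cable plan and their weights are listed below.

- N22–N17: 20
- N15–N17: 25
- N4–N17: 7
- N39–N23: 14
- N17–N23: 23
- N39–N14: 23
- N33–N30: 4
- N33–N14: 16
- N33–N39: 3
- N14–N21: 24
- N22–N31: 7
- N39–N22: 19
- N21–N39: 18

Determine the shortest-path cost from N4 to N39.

44

Running Dijkstra from N4:
N4: 0
N17: 7  (via N4)
N22: 27  (via N17)
N23: 30  (via N17)
N15: 32  (via N17)
N31: 34  (via N22)
N39: 44  (via N23)
Shortest route: N4–N17–N23–N39 = 44.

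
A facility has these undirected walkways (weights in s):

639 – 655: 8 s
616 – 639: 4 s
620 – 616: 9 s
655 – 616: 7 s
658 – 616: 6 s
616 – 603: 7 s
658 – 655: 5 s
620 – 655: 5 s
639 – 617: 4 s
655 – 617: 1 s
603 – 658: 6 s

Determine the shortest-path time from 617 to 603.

Shortest distances from 617:
617: 0
655: 1  (via 617)
639: 4  (via 617)
620: 6  (via 655)
658: 6  (via 655)
616: 8  (via 655)
603: 12  (via 658)
Shortest route: 617–655–658–603 = 12 s.

12 s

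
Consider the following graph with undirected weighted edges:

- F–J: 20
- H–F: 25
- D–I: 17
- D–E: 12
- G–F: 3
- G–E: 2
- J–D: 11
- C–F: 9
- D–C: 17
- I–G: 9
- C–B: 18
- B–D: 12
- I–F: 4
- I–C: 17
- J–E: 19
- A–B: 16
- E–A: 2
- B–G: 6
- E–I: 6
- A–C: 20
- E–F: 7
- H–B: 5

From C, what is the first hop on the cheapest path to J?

D

Compare a few routes:
C - D - J: 17+11 = 28
C - F - J: 9+20 = 29
Cheapest is C - D - J at 28.
So from C the first move is to D.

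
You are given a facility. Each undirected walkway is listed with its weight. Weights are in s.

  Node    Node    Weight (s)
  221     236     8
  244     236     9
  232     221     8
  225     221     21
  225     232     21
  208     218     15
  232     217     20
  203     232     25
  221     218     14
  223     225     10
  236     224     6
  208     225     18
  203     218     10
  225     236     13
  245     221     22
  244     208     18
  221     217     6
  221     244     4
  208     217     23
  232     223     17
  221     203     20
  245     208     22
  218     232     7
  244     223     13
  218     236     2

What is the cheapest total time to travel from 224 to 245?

Settle nodes by increasing distance from 224:
224: 0
236: 6  (via 224)
218: 8  (via 236)
221: 14  (via 236)
244: 15  (via 236)
232: 15  (via 218)
203: 18  (via 218)
225: 19  (via 236)
217: 20  (via 221)
208: 23  (via 218)
223: 28  (via 244)
245: 36  (via 221)
Shortest route: 224 → 236 → 221 → 245 = 36 s.

36 s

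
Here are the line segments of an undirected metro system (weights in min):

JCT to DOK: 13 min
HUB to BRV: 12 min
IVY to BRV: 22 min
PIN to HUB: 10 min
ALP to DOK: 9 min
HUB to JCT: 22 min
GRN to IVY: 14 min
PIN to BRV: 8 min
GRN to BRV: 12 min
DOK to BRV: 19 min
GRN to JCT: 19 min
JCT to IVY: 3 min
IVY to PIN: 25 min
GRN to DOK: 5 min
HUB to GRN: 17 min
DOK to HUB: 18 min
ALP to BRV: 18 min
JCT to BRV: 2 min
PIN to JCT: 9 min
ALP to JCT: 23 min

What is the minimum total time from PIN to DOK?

Compare a few routes:
PIN–BRV–JCT–DOK: 8+2+13 = 23
PIN–JCT–DOK: 9+13 = 22
PIN–BRV–GRN–DOK: 8+12+5 = 25
The minimum is 22 min via PIN–JCT–DOK.

22 min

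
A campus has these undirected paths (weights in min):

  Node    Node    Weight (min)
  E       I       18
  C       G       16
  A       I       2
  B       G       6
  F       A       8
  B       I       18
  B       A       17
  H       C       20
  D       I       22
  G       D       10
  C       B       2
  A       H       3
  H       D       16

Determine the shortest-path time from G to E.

Running Dijkstra from G:
G: 0
B: 6  (via G)
C: 8  (via B)
D: 10  (via G)
A: 23  (via B)
I: 24  (via B)
H: 26  (via D)
F: 31  (via A)
E: 42  (via I)
Shortest route: G–B–I–E = 42 min.

42 min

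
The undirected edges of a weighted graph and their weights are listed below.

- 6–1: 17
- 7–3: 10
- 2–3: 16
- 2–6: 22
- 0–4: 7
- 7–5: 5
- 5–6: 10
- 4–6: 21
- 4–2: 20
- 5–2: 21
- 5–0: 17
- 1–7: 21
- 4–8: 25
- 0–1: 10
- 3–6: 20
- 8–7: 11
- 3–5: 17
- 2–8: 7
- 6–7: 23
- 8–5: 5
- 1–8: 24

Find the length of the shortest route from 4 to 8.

25

Compare a few routes:
4–0–5–8: 7+17+5 = 29
4–2–8: 20+7 = 27
4–6–5–8: 21+10+5 = 36
4–8: 25 = 25
The minimum is 25 via 4–8.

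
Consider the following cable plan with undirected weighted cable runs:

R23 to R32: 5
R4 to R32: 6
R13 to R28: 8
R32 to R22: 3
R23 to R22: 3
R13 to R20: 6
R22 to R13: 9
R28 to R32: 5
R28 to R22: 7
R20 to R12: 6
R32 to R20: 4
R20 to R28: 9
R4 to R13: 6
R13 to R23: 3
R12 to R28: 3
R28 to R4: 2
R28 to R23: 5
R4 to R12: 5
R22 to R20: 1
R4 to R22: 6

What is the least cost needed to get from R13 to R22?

Compare a few routes:
R13 - R20 - R22: 6+1 = 7
R13 - R23 - R22: 3+3 = 6
R13 - R22: 9 = 9
The minimum is 6 via R13 - R23 - R22.

6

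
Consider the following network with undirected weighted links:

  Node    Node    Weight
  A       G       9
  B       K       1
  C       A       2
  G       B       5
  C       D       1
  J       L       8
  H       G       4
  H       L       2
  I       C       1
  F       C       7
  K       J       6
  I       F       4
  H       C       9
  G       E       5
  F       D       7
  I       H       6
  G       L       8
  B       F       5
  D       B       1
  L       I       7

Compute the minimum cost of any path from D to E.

11

Shortest distances from D:
D: 0
B: 1  (via D)
C: 1  (via D)
I: 2  (via C)
K: 2  (via B)
A: 3  (via C)
F: 6  (via B)
G: 6  (via B)
H: 8  (via I)
J: 8  (via K)
L: 9  (via I)
E: 11  (via G)
Shortest route: D–B–G–E = 11.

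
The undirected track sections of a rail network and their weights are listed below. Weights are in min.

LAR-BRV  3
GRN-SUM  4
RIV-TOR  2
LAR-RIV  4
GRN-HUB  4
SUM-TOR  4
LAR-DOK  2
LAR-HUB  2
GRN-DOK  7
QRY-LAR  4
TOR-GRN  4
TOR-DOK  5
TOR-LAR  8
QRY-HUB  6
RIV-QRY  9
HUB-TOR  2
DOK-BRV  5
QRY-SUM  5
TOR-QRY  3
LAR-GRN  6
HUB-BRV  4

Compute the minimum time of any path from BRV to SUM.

10 min

Enumerating some paths:
BRV → HUB → GRN → SUM: 4+4+4 = 12
BRV → HUB → TOR → SUM: 4+2+4 = 10
BRV → LAR → HUB → TOR → SUM: 3+2+2+4 = 11
Cheapest is BRV → HUB → TOR → SUM at 10 min.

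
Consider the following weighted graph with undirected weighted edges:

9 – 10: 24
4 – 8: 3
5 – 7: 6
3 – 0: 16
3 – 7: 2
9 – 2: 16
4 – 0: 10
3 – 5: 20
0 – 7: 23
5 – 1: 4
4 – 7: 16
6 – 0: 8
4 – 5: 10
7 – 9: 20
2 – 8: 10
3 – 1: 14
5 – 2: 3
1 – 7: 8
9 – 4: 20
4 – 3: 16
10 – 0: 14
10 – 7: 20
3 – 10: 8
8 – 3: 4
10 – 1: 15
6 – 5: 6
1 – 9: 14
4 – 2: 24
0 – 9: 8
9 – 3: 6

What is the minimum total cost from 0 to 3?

Candidate routes:
0–9–3: 8+6 = 14
0–4–8–3: 10+3+4 = 17
0–10–3: 14+8 = 22
0–3: 16 = 16
The minimum is 14 via 0–9–3.

14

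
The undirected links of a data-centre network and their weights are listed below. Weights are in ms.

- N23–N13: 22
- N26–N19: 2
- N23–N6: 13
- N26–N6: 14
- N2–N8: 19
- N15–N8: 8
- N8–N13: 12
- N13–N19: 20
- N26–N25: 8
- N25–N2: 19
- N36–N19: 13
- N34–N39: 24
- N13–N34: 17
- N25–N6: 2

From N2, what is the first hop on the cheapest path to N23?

Enumerating some paths:
N2 → N25 → N6 → N23: 19+2+13 = 34
N2 → N25 → N26 → N6 → N23: 19+8+14+13 = 54
N2 → N25 → N26 → N19 → N13 → N23: 19+8+2+20+22 = 71
N2 → N8 → N13 → N23: 19+12+22 = 53
Cheapest is N2 → N25 → N6 → N23 at 34 ms.
So from N2 the first move is to N25.

N25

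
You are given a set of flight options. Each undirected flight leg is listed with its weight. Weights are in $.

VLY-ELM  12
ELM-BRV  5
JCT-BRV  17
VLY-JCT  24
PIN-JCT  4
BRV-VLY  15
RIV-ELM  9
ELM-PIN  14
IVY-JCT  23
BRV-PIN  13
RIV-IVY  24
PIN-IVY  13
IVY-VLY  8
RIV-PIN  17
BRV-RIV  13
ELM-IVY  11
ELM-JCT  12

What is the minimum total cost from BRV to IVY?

$16

Enumerating some paths:
BRV–ELM–IVY: 5+11 = 16
BRV–VLY–IVY: 15+8 = 23
BRV–ELM–VLY–IVY: 5+12+8 = 25
Cheapest is BRV–ELM–IVY at $16.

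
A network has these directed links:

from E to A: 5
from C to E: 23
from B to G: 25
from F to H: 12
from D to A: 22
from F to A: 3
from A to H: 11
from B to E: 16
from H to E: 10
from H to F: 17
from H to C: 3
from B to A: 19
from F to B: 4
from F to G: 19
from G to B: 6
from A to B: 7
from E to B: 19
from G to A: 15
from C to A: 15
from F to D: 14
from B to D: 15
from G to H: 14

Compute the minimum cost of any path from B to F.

47

Running Dijkstra from B:
B: 0
D: 15  (via B)
E: 16  (via B)
A: 19  (via B)
G: 25  (via B)
H: 30  (via A)
C: 33  (via H)
F: 47  (via H)
Shortest route: B–A–H–F = 47.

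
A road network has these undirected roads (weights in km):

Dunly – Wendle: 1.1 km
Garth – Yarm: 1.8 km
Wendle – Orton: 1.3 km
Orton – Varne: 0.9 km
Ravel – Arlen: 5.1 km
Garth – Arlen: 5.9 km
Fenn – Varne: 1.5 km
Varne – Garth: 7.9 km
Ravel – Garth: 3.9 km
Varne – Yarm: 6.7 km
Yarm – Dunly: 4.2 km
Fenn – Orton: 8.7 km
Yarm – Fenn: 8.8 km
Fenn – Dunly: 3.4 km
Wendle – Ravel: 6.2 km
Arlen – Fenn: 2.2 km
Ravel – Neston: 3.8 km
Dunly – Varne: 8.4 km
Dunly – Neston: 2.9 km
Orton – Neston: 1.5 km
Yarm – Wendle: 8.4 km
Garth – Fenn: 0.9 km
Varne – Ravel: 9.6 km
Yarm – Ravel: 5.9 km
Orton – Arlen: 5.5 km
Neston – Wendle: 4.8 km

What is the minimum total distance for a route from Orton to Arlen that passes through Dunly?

Shortest Orton→Dunly: Orton → Wendle → Dunly = 2.4
Shortest Dunly→Arlen: Dunly → Fenn → Arlen = 5.6
Total via Dunly: 2.4 + 5.6 = 8 km.

8 km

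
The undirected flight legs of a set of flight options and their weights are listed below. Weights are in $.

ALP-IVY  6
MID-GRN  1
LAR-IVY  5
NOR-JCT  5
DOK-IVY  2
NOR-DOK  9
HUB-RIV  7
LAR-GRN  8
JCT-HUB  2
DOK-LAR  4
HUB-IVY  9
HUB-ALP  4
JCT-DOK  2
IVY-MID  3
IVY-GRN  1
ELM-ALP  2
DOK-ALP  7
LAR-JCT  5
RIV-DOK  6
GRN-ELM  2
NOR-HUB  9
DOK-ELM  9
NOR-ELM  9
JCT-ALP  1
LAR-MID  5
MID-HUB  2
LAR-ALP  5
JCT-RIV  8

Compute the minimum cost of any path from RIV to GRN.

$9

Enumerating some paths:
RIV - HUB - MID - GRN: 7+2+1 = 10
RIV - DOK - IVY - GRN: 6+2+1 = 9
RIV - DOK - IVY - MID - GRN: 6+2+3+1 = 12
RIV - JCT - ALP - ELM - GRN: 8+1+2+2 = 13
Cheapest is RIV - DOK - IVY - GRN at $9.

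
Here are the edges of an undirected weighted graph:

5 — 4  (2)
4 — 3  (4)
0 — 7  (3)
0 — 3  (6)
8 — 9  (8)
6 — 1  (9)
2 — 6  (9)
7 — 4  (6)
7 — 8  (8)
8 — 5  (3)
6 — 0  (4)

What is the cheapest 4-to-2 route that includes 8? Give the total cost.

Best 4 to 8: 4–5–8 costing 5
Best 8 to 2: 8–7–0–6–2 costing 24
Total via 8: 5 + 24 = 29.

29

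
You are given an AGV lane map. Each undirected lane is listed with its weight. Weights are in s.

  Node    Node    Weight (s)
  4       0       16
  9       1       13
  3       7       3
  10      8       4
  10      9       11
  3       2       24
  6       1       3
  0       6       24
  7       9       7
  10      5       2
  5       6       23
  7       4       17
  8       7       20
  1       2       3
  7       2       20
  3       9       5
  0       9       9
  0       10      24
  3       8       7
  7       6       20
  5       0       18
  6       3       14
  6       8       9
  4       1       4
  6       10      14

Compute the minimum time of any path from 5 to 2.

Enumerating some paths:
5 → 10 → 6 → 1 → 2: 2+14+3+3 = 22
5 → 6 → 1 → 2: 23+3+3 = 29
5 → 10 → 8 → 6 → 1 → 2: 2+4+9+3+3 = 21
Cheapest is 5 → 10 → 8 → 6 → 1 → 2 at 21 s.

21 s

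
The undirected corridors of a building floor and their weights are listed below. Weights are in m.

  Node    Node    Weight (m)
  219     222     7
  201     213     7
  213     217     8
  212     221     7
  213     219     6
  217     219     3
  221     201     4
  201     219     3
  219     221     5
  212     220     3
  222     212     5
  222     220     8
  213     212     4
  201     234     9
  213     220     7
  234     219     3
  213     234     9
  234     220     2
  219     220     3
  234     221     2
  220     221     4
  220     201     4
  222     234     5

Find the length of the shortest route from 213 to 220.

7 m

Running Dijkstra from 213:
213: 0
212: 4  (via 213)
219: 6  (via 213)
201: 7  (via 213)
220: 7  (via 213)
Shortest route: 213–220 = 7 m.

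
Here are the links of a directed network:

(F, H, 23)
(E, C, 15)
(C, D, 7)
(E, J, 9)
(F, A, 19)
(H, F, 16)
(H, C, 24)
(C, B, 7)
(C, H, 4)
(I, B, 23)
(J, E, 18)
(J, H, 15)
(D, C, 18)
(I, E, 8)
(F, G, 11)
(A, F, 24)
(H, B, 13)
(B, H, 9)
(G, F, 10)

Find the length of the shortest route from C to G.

Enumerating some paths:
C → H → F → G: 4+16+11 = 31
C → B → H → F → G: 7+9+16+11 = 43
The minimum is 31 via C → H → F → G.

31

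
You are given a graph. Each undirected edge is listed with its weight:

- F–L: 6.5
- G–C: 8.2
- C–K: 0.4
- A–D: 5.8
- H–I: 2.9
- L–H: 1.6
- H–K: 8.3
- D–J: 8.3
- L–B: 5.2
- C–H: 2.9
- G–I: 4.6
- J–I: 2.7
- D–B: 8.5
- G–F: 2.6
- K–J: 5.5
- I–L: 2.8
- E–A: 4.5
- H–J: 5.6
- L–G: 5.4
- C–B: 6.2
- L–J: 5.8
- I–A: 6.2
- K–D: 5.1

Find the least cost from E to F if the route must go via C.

26.6

Shortest E→C: E → A → D → K → C = 15.8
Shortest C→F: C → G → F = 10.8
Total via C: 15.8 + 10.8 = 26.6.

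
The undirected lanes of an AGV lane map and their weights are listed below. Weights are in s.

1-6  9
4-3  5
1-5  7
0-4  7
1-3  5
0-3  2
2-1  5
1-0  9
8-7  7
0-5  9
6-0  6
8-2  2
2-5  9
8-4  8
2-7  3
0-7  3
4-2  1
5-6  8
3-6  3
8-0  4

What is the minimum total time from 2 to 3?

Compare a few routes:
2 - 4 - 0 - 3: 1+7+2 = 10
2 - 4 - 3: 1+5 = 6
2 - 8 - 0 - 3: 2+4+2 = 8
2 - 7 - 0 - 3: 3+3+2 = 8
Cheapest is 2 - 4 - 3 at 6 s.

6 s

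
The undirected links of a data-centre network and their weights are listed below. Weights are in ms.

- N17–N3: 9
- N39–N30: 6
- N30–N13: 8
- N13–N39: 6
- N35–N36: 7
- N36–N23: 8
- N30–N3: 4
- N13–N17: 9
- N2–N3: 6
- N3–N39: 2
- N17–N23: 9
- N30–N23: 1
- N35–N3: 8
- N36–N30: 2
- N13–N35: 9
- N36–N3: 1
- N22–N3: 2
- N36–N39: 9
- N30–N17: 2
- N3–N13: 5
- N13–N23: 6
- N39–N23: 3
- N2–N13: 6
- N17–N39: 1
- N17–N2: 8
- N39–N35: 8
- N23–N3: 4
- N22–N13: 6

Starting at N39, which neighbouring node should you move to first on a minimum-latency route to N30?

N17

Candidate routes:
N39 → N23 → N30: 3+1 = 4
N39 → N17 → N30: 1+2 = 3
The minimum is 3 ms via N39 → N17 → N30.
So from N39 the first move is to N17.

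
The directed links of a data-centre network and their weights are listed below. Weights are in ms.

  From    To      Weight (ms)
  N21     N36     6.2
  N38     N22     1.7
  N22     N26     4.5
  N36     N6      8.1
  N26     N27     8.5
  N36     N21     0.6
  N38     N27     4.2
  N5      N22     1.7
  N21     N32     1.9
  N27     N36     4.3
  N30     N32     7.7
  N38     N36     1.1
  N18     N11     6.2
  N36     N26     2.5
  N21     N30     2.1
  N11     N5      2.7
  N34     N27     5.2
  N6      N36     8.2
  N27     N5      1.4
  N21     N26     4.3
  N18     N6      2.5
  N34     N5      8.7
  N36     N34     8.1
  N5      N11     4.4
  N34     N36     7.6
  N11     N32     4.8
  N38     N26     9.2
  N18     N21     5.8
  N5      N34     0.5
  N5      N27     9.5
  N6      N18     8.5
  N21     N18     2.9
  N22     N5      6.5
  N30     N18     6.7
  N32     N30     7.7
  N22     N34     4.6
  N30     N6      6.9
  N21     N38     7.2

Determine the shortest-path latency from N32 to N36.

22.8 ms

Running Dijkstra from N32:
N32: 0
N30: 7.7  (via N32)
N18: 14.4  (via N30)
N6: 14.6  (via N30)
N21: 20.2  (via N18)
N11: 20.6  (via N18)
N36: 22.8  (via N6)
Shortest route: N32 → N30 → N6 → N36 = 22.8 ms.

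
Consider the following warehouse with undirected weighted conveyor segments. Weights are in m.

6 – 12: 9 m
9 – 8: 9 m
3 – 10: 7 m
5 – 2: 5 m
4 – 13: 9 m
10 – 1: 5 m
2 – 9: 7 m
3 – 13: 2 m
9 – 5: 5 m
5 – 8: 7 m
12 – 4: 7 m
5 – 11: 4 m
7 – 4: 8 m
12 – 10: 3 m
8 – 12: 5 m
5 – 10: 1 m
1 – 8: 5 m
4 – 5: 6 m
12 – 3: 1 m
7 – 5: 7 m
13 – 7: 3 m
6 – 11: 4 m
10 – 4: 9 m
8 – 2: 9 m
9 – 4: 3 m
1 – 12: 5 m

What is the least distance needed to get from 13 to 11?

Settle nodes by increasing distance from 13:
13: 0
3: 2  (via 13)
7: 3  (via 13)
12: 3  (via 3)
10: 6  (via 12)
5: 7  (via 10)
1: 8  (via 12)
8: 8  (via 12)
4: 9  (via 13)
11: 11  (via 5)
Shortest route: 13 → 3 → 12 → 10 → 5 → 11 = 11 m.

11 m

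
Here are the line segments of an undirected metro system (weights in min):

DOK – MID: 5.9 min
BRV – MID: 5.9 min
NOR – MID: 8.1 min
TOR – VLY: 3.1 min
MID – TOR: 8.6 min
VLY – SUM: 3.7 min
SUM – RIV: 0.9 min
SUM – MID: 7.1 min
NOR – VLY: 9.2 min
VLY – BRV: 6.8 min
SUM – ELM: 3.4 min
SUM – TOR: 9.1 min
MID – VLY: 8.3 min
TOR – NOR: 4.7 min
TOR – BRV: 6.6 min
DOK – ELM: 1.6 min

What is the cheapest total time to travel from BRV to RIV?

Enumerating some paths:
BRV → VLY → SUM → RIV: 6.8+3.7+0.9 = 11.4
BRV → TOR → VLY → SUM → RIV: 6.6+3.1+3.7+0.9 = 14.3
BRV → TOR → SUM → RIV: 6.6+9.1+0.9 = 16.6
BRV → MID → SUM → RIV: 5.9+7.1+0.9 = 13.9
Cheapest is BRV → VLY → SUM → RIV at 11.4 min.

11.4 min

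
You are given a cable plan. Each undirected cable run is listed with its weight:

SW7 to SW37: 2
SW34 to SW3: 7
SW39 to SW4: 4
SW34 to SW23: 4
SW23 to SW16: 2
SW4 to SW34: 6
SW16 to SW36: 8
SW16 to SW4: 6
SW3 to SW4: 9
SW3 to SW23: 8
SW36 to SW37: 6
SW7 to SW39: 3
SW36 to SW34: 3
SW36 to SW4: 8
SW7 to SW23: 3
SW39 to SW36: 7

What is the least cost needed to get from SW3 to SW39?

13

Enumerating some paths:
SW3 → SW34 → SW23 → SW7 → SW39: 7+4+3+3 = 17
SW3 → SW34 → SW4 → SW39: 7+6+4 = 17
SW3 → SW23 → SW7 → SW39: 8+3+3 = 14
SW3 → SW4 → SW39: 9+4 = 13
The minimum is 13 via SW3 → SW4 → SW39.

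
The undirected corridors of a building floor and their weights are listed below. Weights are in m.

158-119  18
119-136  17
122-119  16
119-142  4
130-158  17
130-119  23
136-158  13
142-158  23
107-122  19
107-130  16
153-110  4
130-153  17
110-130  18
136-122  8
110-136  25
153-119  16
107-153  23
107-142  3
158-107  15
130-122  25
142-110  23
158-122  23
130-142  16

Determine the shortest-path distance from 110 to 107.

26 m

Shortest distances from 110:
110: 0
153: 4  (via 110)
130: 18  (via 110)
119: 20  (via 153)
142: 23  (via 110)
136: 25  (via 110)
107: 26  (via 142)
Shortest route: 110 → 142 → 107 = 26 m.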